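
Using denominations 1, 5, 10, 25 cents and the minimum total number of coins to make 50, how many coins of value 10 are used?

0

50 − 2×25→0
Count of 10: 0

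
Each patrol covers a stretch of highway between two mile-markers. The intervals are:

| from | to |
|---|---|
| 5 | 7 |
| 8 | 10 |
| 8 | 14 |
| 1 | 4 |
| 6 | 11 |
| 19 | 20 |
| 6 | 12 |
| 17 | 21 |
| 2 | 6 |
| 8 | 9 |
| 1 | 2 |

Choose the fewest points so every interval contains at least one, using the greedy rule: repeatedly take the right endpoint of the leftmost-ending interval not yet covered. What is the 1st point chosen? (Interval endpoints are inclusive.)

2

Sort by right endpoint; whenever an interval is uncovered, place a point at its right end.
By right end: [1,2]  [1,4]  [2,6]  [5,7]  [8,9]  [8,10]  [6,11]  [6,12]  [8,14]  [19,20]  [17,21]
[1,2] uncovered → point at 2; [5,7] uncovered → point at 7; [8,9] uncovered → point at 9; [19,20] uncovered → point at 20.
Points: 2, 7, 9, 20 (4 total).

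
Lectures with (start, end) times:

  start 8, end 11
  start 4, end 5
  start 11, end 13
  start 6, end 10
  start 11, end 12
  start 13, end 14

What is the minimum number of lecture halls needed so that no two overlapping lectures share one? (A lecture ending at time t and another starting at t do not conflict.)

2

Events (time:±→running): 4:+→1 5:-→0 6:+→1 8:+→2 … peak 2.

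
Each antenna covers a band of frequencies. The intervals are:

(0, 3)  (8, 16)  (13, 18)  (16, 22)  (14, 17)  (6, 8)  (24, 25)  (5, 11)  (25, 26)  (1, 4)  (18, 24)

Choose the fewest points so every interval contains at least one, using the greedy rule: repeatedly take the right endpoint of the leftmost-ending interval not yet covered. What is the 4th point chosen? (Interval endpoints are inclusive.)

By right end: [0,3]  [1,4]  [6,8]  [5,11]  [8,16]  [14,17]  [13,18]  [16,22]  [18,24]  [24,25]  [25,26]
[0,3] uncovered → point at 3; [6,8] uncovered → point at 8; [14,17] uncovered → point at 17; [18,24] uncovered → point at 24; [25,26] uncovered → point at 26.
Points: 3, 8, 17, 24, 26 (5 total).

24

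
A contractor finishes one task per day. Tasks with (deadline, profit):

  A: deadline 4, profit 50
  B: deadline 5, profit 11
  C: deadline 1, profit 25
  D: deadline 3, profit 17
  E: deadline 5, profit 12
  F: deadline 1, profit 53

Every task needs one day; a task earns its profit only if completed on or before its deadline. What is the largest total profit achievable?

By profit: F(d1,53), A(d4,50), C(d1,25), D(d3,17), E(d5,12), B(d5,11)
F→slot 1; A→slot 4; C skipped; D→slot 3; E→slot 5; B→slot 2.
Profit = 53 + 11 + 17 + 50 + 12 = 143

143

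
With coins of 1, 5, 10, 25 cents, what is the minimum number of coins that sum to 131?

7

131 − 5×25→6 − 1×5→1 − 1×1→0
Total coins = 5 + 1 + 1 = 7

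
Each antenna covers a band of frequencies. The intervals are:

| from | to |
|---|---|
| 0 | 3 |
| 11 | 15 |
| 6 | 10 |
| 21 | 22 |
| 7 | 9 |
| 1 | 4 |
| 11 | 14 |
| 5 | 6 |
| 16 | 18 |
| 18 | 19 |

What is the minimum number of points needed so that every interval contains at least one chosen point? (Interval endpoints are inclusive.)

6

Sort by right endpoint; whenever an interval is uncovered, place a point at its right end.
Sorted: [0,3] [1,4] [5,6] [7,9] [6,10] [11,14] [11,15] [16,18] [18,19] [21,22]
{[0,3],[1,4]} hit by 3; {[5,6]} hit by 6; {[7,9],[6,10]} hit by 9; {[11,14],[11,15]} hit by 14; {[16,18],[18,19]} hit by 18; {[21,22]} hit by 22.
Points: 3, 6, 9, 14, 18, 22 (6 total).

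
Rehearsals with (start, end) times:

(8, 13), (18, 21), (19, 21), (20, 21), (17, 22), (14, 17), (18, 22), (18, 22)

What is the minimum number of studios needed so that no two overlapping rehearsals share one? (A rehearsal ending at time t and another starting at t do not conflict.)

6

Count concurrent intervals with a sweep; the peak is the room count.
starts: [8, 14, 17, 18, 18, 18, 19, 20]
ends:   [13, 17, 21, 21, 21, 22, 22, 22]
s8→1 e13→0 s14→1 e17→0 s17→1 s18→2 s18→3 s18→4 s19→5 s20→6  — peak 6.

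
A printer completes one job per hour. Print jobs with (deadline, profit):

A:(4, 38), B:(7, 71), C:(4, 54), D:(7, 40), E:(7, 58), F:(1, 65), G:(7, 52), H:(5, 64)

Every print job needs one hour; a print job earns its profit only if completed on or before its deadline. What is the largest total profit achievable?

404

Sort by profit descending; place each in the latest free slot ≤ its deadline.
By profit: B(d7,71), F(d1,65), H(d5,64), E(d7,58), C(d4,54), G(d7,52), D(d7,40), A(d4,38)
B→slot 7; F→slot 1; H→slot 5; E→slot 6; C→slot 4; G→slot 3; D→slot 2; A skipped.
Profit = 65 + 40 + 52 + 54 + 64 + 58 + 71 = 404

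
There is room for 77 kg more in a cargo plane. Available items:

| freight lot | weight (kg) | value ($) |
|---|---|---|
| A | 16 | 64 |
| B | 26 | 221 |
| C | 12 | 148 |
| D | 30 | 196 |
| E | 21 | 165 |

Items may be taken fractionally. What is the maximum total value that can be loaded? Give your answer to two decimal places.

651.60

Ratios (sorted): C 12.33, B 8.50, E 7.86, D 6.53, A 4.00
take C (12 @ 148); take B (26 @ 221); take E (21 @ 165); take 18/30 of D → 117.60. Capacity used 77/77.
Total value = 651.60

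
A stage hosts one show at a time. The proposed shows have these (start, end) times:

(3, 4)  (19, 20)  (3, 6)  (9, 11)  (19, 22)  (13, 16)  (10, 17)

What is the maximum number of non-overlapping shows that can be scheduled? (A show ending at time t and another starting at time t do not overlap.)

4

Greedy by earliest finish: after sorting by end time, pick each interval compatible with the last pick.
By end time: (3,4), (3,6), (9,11), (13,16), (10,17), (19,20), (19,22).
Pick (3,4); next start ≥ 4 → (9,11); next start ≥ 11 → (13,16); next start ≥ 16 → (19,20).
Selected 4 shows.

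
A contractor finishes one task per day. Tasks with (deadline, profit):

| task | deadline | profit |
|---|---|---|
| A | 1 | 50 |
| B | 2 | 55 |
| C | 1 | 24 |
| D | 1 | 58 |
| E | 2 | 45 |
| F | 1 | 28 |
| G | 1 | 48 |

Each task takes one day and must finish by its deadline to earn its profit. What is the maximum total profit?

Take jobs in profit order; each goes to the latest open slot no later than its deadline.
Profit order: D=58 B=55 A=50 G=48 E=45 F=28 C=24
Assign: D→slot 1, B→slot 2, A skipped, G skipped, E skipped, F skipped, C skipped.
Slots: [1:D] [2:B]
Profit = 58 + 55 = 113

113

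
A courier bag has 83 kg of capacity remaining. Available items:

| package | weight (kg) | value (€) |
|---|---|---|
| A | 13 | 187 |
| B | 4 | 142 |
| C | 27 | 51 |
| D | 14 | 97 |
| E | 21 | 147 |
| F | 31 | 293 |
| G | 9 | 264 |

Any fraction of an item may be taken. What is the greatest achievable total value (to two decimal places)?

Sort by value per unit weight and fill in that order.
Order: B (142/4=35.50) > G (264/9=29.33) > A (187/13=14.38) > F (293/31=9.45) > E (147/21=7.00) > D (97/14=6.93) > C (51/27=1.89)
Fill: take B (4 @ 142) → take G (9 @ 264) → take A (13 @ 187) → take F (31 @ 293) → take E (21 @ 147) → take 5/14 of D → 34.64; 83/83 used.
Total value = 1067.64

1067.64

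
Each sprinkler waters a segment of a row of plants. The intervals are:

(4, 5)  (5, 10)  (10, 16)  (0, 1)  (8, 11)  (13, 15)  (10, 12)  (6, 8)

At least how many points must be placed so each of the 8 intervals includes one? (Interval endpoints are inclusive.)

5

Sort by right endpoint; whenever an interval is uncovered, place a point at its right end.
By right end: [0,1]  [4,5]  [6,8]  [5,10]  [8,11]  [10,12]  [13,15]  [10,16]
[0,1] uncovered → point at 1; [4,5] uncovered → point at 5; [6,8] uncovered → point at 8; [10,12] uncovered → point at 12; [13,15] uncovered → point at 15.
Points: 1, 5, 8, 12, 15 (5 total).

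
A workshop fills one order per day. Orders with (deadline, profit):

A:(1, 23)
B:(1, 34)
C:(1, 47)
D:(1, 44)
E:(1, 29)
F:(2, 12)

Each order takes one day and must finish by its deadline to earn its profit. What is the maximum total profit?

Sort by profit descending; place each in the latest free slot ≤ its deadline.
Profit order: C=47 D=44 B=34 E=29 A=23 F=12
Assign: C→slot 1, D skipped, B skipped, E skipped, A skipped, F→slot 2.
Slots: [1:C] [2:F]
Profit = 47 + 12 = 59

59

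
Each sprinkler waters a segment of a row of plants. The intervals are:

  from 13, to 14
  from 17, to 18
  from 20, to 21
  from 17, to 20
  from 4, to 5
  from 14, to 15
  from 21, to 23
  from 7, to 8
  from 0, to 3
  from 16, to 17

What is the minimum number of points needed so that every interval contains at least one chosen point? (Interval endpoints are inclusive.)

Sort by right endpoint; whenever an interval is uncovered, place a point at its right end.
Sorted: [0,3] [4,5] [7,8] [13,14] [14,15] [16,17] [17,18] [17,20] [20,21] [21,23]
{[0,3]} hit by 3; {[4,5]} hit by 5; {[7,8]} hit by 8; {[13,14],[14,15]} hit by 14; {[16,17],[17,18],[17,20]} hit by 17; {[20,21],[21,23]} hit by 21.
Points: 3, 5, 8, 14, 17, 21 (6 total).

6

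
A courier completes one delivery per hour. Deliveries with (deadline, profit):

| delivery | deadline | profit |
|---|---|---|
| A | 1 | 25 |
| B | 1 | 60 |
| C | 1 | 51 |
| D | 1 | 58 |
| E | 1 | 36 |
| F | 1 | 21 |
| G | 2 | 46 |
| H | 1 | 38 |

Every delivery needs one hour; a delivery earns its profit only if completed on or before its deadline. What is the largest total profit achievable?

106

Sort by profit descending; place each in the latest free slot ≤ its deadline.
Profit order: B=60 D=58 C=51 G=46 H=38 E=36 A=25 F=21
Assign: B→slot 1, D skipped, C skipped, G→slot 2, H skipped, E skipped, A skipped, F skipped.
Slots: [1:B] [2:G]
Profit = 60 + 46 = 106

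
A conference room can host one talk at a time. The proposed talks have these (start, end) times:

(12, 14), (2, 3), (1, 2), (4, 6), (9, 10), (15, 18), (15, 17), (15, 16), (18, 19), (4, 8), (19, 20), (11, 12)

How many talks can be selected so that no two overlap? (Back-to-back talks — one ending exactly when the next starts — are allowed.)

By end time: (1,2), (2,3), (4,6), (4,8), (9,10), (11,12), (12,14), (15,16), (15,17), (15,18), (18,19), (19,20).
Pick (1,2); next start ≥ 2 → (2,3); next start ≥ 3 → (4,6); next start ≥ 6 → (9,10); next start ≥ 10 → (11,12); next start ≥ 12 → (12,14); next start ≥ 14 → (15,16); next start ≥ 16 → (18,19); next start ≥ 19 → (19,20).
Selected 9 talks.

9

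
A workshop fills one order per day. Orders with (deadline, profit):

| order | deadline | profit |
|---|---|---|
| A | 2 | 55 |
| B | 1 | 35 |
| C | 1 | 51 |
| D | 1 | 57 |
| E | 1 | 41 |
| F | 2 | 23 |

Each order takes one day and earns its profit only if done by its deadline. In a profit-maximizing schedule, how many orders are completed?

2

Take jobs in profit order; each goes to the latest open slot no later than its deadline.
By profit: D(d1,57), A(d2,55), C(d1,51), E(d1,41), B(d1,35), F(d2,23)
D→slot 1; A→slot 2; C skipped; E skipped; B skipped; F skipped.
2 of 6 scheduled.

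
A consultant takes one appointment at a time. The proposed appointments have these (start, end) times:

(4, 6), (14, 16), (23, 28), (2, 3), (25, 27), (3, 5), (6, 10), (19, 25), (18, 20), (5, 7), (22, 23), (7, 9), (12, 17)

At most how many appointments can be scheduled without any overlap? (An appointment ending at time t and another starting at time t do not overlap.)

8

Greedy by earliest finish: after sorting by end time, pick each interval compatible with the last pick.
Sorted by end: (2,3)  (3,5)  (4,6)  (5,7)  (7,9)  (6,10)  (14,16)  (12,17)  (18,20)  (22,23)  (19,25)  (25,27)  (23,28)
take (2,3); take (3,5); skip (4,6); take (5,7); take (7,9); skip (6,10); take (14,16); skip (12,17); take (18,20); take (22,23); take (25,27).
Selected 8 appointments.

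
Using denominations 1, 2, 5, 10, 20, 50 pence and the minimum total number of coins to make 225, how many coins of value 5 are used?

1

225 = 4×50 + 1×20 + 1×5
Count of 5: 1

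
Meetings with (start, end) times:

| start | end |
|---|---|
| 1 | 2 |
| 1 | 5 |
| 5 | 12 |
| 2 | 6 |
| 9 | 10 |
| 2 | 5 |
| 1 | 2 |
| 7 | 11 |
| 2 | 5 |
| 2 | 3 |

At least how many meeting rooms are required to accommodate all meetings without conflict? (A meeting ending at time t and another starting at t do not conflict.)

5

Events (time:±→running): 1:+→1 1:+→2 1:+→3 2:-→2 2:-→1 2:+→2 2:+→3 2:+→4 2:+→5 … peak 5.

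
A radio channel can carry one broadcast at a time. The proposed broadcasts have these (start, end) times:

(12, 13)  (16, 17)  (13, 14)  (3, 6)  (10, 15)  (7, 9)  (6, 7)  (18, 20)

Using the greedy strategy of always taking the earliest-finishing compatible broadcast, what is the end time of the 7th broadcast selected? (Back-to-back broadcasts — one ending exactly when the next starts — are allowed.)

20

Order by finish time; keep every interval that doesn't clash with the previous kept one.
Sorted by end: (3,6)  (6,7)  (7,9)  (12,13)  (13,14)  (10,15)  (16,17)  (18,20)
take (3,6); take (6,7); take (7,9); take (12,13); take (13,14); take (16,17); take (18,20).
Selected: (3,6) (6,7) (7,9) (12,13) (13,14) (16,17) (18,20)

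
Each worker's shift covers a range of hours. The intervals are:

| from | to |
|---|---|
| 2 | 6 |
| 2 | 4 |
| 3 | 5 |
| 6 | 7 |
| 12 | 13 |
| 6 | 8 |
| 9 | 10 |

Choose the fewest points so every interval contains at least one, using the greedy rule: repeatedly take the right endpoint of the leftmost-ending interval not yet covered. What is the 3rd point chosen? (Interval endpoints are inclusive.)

Process intervals by earliest right end; each time one isn't hit yet, stab at its right endpoint.
Sorted: [2,4] [3,5] [2,6] [6,7] [6,8] [9,10] [12,13]
{[2,4],[3,5],[2,6]} hit by 4; {[6,7],[6,8]} hit by 7; {[9,10]} hit by 10; {[12,13]} hit by 13.
Points: 4, 7, 10, 13 (4 total).

10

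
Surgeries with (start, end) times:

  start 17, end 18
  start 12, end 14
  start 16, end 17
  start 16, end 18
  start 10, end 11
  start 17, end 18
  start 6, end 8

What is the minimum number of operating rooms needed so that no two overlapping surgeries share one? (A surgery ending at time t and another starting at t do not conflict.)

The answer is the maximum number of intervals overlapping at any instant.
starts: [6, 10, 12, 16, 16, 17, 17]
ends:   [8, 11, 14, 17, 18, 18, 18]
s6→1 e8→0 s10→1 e11→0 s12→1 e14→0 s16→1 s16→2 e17→1 s17→2 s17→3  — peak 3.

3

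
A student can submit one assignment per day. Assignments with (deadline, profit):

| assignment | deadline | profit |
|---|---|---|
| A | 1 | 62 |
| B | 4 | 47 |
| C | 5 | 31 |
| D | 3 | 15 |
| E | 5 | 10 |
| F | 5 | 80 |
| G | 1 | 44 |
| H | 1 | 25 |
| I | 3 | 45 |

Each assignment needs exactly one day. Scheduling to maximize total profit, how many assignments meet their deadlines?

By profit: F(d5,80), A(d1,62), B(d4,47), I(d3,45), G(d1,44), C(d5,31), H(d1,25), D(d3,15), E(d5,10)
F→slot 5; A→slot 1; B→slot 4; I→slot 3; G skipped; C→slot 2; H skipped; D skipped; E skipped.
5 of 9 scheduled.

5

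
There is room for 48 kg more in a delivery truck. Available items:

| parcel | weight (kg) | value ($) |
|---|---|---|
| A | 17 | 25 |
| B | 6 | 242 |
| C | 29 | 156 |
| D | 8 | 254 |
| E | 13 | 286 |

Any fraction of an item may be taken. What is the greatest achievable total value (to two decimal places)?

894.97

Sort by value per unit weight and fill in that order.
Ratios (sorted): B 40.33, D 31.75, E 22.00, C 5.38, A 1.47
take B (6 @ 242); take D (8 @ 254); take E (13 @ 286); take 21/29 of C → 112.97. Capacity used 48/48.
Total value = 894.97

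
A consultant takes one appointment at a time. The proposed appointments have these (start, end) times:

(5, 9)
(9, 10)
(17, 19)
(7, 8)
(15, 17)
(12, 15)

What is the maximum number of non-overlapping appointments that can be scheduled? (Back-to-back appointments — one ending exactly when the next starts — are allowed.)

5

Greedy by earliest finish: after sorting by end time, pick each interval compatible with the last pick.
By end time: (7,8), (5,9), (9,10), (12,15), (15,17), (17,19).
Pick (7,8); next start ≥ 8 → (9,10); next start ≥ 10 → (12,15); next start ≥ 15 → (15,17); next start ≥ 17 → (17,19).
Selected 5 appointments.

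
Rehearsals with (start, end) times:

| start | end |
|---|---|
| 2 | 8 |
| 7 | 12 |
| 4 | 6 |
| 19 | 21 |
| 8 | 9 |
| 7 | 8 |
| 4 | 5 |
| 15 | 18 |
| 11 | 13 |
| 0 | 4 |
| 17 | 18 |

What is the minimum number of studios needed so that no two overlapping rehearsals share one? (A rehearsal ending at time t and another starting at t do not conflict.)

Count concurrent intervals with a sweep; the peak is the room count.
starts: [0, 2, 4, 4, 7, 7, 8, 11, 15, 17, 19]
ends:   [4, 5, 6, 8, 8, 9, 12, 13, 18, 18, 21]
s0→1 s2→2 e4→1 s4→2 s4→3  — peak 3.

3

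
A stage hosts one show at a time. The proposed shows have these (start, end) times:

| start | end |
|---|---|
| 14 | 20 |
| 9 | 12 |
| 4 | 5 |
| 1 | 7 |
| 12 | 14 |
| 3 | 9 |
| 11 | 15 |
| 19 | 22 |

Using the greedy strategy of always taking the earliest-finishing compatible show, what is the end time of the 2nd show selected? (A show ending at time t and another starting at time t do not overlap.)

Greedy by earliest finish: after sorting by end time, pick each interval compatible with the last pick.
By end time: (4,5), (1,7), (3,9), (9,12), (12,14), (11,15), (14,20), (19,22).
Pick (4,5); next start ≥ 5 → (9,12); next start ≥ 12 → (12,14); next start ≥ 14 → (14,20).
Selected: (4,5) (9,12) (12,14) (14,20)

12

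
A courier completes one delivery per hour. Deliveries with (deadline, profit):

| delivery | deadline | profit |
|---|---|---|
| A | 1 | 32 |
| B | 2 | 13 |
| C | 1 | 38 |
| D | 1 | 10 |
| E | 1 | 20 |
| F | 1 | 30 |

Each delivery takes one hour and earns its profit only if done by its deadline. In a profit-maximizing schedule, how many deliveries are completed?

2

Take jobs in profit order; each goes to the latest open slot no later than its deadline.
By profit: C(d1,38), A(d1,32), F(d1,30), E(d1,20), B(d2,13), D(d1,10)
C→slot 1; A skipped; F skipped; E skipped; B→slot 2; D skipped.
2 of 6 scheduled.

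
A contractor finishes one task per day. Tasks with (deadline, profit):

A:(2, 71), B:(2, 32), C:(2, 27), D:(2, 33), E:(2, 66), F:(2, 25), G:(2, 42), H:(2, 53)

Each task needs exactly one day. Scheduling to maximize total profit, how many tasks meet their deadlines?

2

Sort by profit descending; place each in the latest free slot ≤ its deadline.
Profit order: A=71 E=66 H=53 G=42 D=33 B=32 C=27 F=25
Assign: A→slot 2, E→slot 1, H skipped, G skipped, D skipped, B skipped, C skipped, F skipped.
Slots: [1:E] [2:A]
2 of 8 scheduled.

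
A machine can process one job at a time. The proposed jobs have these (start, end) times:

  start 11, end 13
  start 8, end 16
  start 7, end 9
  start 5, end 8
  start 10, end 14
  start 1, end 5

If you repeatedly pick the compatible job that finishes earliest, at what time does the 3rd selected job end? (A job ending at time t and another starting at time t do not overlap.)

Order by finish time; keep every interval that doesn't clash with the previous kept one.
Sorted by end: (1,5)  (5,8)  (7,9)  (11,13)  (10,14)  (8,16)
take (1,5); take (5,8); take (11,13); skip (10,14).
Selected: (1,5) (5,8) (11,13)

13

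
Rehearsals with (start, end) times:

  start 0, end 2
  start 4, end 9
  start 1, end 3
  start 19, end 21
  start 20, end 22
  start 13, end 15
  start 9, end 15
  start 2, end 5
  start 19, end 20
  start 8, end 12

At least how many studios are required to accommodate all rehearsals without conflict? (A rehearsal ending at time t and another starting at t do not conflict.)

The answer is the maximum number of intervals overlapping at any instant.
starts: [0, 1, 2, 4, 8, 9, 13, 19, 19, 20]
ends:   [2, 3, 5, 9, 12, 15, 15, 20, 21, 22]
s0→1 s1→2  — peak 2.

2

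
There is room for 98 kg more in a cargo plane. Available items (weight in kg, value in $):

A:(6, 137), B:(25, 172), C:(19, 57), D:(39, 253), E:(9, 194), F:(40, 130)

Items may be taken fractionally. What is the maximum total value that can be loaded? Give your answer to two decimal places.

817.75

Greedy by value/weight ratio, highest first.
Ratios (sorted): A 22.83, E 21.56, B 6.88, D 6.49, F 3.25, C 3.00
take A (6 @ 137); take E (9 @ 194); take B (25 @ 172); take D (39 @ 253); take 19/40 of F → 61.75. Capacity used 98/98.
Total value = 817.75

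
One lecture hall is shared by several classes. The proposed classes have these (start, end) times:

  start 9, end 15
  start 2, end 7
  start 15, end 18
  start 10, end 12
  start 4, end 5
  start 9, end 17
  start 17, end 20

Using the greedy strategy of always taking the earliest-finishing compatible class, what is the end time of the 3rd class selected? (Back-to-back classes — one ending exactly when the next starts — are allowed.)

Sorted by end: (4,5)  (2,7)  (10,12)  (9,15)  (9,17)  (15,18)  (17,20)
take (4,5); take (10,12); take (15,18).
Selected: (4,5) (10,12) (15,18)

18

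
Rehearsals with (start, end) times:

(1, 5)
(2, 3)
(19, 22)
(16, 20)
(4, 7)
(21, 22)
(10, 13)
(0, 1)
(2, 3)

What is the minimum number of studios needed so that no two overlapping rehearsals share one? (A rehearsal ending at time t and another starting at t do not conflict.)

The answer is the maximum number of intervals overlapping at any instant.
starts: [0, 1, 2, 2, 4, 10, 16, 19, 21]
ends:   [1, 3, 3, 5, 7, 13, 20, 22, 22]
s0→1 e1→0 s1→1 s2→2 s2→3  — peak 3.

3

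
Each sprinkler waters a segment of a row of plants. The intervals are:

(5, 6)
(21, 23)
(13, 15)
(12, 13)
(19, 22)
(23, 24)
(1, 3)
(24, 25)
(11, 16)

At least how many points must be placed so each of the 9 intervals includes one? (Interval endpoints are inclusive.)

Process intervals by earliest right end; each time one isn't hit yet, stab at its right endpoint.
Sorted: [1,3] [5,6] [12,13] [13,15] [11,16] [19,22] [21,23] [23,24] [24,25]
{[1,3]} hit by 3; {[5,6]} hit by 6; {[12,13],[13,15],[11,16]} hit by 13; {[19,22],[21,23]} hit by 22; {[23,24],[24,25]} hit by 24.
Points: 3, 6, 13, 22, 24 (5 total).

5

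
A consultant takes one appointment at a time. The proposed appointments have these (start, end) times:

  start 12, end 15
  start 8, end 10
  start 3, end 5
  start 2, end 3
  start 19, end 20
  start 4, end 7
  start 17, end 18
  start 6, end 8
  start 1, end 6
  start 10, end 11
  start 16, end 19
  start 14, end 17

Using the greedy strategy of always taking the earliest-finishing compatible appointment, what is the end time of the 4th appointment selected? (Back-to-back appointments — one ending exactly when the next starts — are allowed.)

Sort by end time and greedily take each interval whose start is ≥ the last chosen end.
By end time: (2,3), (3,5), (1,6), (4,7), (6,8), (8,10), (10,11), (12,15), (14,17), (17,18), (16,19), (19,20).
Pick (2,3); next start ≥ 3 → (3,5); next start ≥ 5 → (6,8); next start ≥ 8 → (8,10); next start ≥ 10 → (10,11); next start ≥ 11 → (12,15); next start ≥ 15 → (17,18); next start ≥ 18 → (19,20).
Selected: (2,3) (3,5) (6,8) (8,10) (10,11) (12,15) (17,18) (19,20)

10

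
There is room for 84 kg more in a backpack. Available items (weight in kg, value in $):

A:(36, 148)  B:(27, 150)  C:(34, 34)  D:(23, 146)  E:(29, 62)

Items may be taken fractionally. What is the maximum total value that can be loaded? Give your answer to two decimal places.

Sort by value per unit weight and fill in that order.
Ratios (sorted): D 6.35, B 5.56, A 4.11, E 2.14, C 1.00
take D (23 @ 146); take B (27 @ 150); take 34/36 of A → 139.78. Capacity used 84/84.
Total value = 435.78

435.78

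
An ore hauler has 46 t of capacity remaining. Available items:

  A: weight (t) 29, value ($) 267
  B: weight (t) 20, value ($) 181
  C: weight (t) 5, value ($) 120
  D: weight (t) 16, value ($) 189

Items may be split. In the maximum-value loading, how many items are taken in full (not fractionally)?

2

Sort by value per unit weight and fill in that order.
Ratios (sorted): C 24.00, D 11.81, A 9.21, B 9.05
take C (5 @ 120); take D (16 @ 189); take 25/29 of A → 230.17. Capacity used 46/46.
2 item(s) taken whole; one partial (take 25/29 of A).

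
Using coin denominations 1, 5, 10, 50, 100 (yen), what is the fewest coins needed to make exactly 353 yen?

7

Use the largest denomination that fits, subtract, and repeat.
353 = 3×100 + 1×50 + 3×1
Total coins = 3 + 1 + 3 = 7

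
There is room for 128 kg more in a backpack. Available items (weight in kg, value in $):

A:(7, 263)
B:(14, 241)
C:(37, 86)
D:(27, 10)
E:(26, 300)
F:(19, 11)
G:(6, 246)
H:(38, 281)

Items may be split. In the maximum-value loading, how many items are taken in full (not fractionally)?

Sort by value per unit weight and fill in that order.
Ratios (sorted): G 41.00, A 37.57, B 17.21, E 11.54, H 7.39, C 2.32, F 0.58, D 0.37
take G (6 @ 246); take A (7 @ 263); take B (14 @ 241); take E (26 @ 300); take H (38 @ 281); take C (37 @ 86). Capacity used 128/128.
6 item(s) taken whole.

6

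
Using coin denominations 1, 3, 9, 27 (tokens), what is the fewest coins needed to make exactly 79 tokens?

Use the largest denomination that fits, subtract, and repeat.
79 − 2×27→25 − 2×9→7 − 2×3→1 − 1×1→0
Total coins = 2 + 2 + 2 + 1 = 7

7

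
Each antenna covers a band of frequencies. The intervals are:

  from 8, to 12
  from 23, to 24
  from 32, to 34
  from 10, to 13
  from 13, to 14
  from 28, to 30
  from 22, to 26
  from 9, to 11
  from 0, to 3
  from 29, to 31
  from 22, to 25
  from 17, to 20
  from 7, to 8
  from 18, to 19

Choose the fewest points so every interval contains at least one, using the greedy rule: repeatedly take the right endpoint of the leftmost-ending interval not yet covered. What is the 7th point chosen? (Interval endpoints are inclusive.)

30

Sort by right endpoint; whenever an interval is uncovered, place a point at its right end.
By right end: [0,3]  [7,8]  [9,11]  [8,12]  [10,13]  [13,14]  [18,19]  [17,20]  [23,24]  [22,25]  [22,26]  [28,30]  [29,31]  [32,34]
[0,3] uncovered → point at 3; [7,8] uncovered → point at 8; [9,11] uncovered → point at 11; [13,14] uncovered → point at 14; [18,19] uncovered → point at 19; [23,24] uncovered → point at 24; [28,30] uncovered → point at 30; [32,34] uncovered → point at 34.
Points: 3, 8, 11, 14, 19, 24, 30, 34 (8 total).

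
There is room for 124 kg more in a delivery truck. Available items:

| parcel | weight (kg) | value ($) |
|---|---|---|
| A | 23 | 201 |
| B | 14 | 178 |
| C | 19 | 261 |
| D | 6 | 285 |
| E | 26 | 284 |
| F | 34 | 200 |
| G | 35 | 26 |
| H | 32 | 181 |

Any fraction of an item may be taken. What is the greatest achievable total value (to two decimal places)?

Ratios (sorted): D 47.50, C 13.74, B 12.71, E 10.92, A 8.74, F 5.88, H 5.66, G 0.74
take D (6 @ 285); take C (19 @ 261); take B (14 @ 178); take E (26 @ 284); take A (23 @ 201); take F (34 @ 200); take 2/32 of H → 11.31. Capacity used 124/124.
Total value = 1420.31

1420.31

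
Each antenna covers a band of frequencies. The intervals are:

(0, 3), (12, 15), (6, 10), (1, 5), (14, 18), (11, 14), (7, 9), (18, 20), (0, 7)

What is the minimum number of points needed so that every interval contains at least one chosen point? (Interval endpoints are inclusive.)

4

By right end: [0,3]  [1,5]  [0,7]  [7,9]  [6,10]  [11,14]  [12,15]  [14,18]  [18,20]
[0,3] uncovered → point at 3; [7,9] uncovered → point at 9; [11,14] uncovered → point at 14; [18,20] uncovered → point at 20.
Points: 3, 9, 14, 20 (4 total).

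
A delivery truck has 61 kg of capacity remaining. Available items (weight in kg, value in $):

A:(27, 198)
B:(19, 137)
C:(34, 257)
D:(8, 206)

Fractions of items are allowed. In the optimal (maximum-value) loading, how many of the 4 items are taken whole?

2

Greedy by value/weight ratio, highest first.
Order: D (206/8=25.75) > C (257/34=7.56) > A (198/27=7.33) > B (137/19=7.21)
Fill: take D (8 @ 206) → take C (34 @ 257) → take 19/27 of A → 139.33; 61/61 used.
2 item(s) taken whole; one partial (take 19/27 of A).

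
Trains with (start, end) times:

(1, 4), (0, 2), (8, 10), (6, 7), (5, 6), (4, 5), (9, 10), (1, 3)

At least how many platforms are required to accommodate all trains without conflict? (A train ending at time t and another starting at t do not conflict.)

3

Events (time:±→running): 0:+→1 1:+→2 1:+→3 … peak 3.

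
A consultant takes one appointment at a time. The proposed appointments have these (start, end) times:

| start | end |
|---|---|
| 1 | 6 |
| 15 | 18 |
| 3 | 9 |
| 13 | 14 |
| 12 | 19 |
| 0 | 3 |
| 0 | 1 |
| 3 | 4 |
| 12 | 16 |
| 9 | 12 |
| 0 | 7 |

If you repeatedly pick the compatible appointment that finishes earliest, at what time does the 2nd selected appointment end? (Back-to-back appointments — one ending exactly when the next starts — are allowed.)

Sort by end time and greedily take each interval whose start is ≥ the last chosen end.
Sorted by end: (0,1)  (0,3)  (3,4)  (1,6)  (0,7)  (3,9)  (9,12)  (13,14)  (12,16)  (15,18)  (12,19)
take (0,1); skip (0,3); take (3,4); skip (3,9); take (9,12); take (13,14); take (15,18); skip (12,19).
Selected: (0,1) (3,4) (9,12) (13,14) (15,18)

4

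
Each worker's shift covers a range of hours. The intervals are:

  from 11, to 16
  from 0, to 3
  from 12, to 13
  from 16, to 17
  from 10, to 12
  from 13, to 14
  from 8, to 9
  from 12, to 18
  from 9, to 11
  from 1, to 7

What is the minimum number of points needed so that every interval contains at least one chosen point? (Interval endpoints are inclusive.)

5

Process intervals by earliest right end; each time one isn't hit yet, stab at its right endpoint.
By right end: [0,3]  [1,7]  [8,9]  [9,11]  [10,12]  [12,13]  [13,14]  [11,16]  [16,17]  [12,18]
[0,3] uncovered → point at 3; [8,9] uncovered → point at 9; [10,12] uncovered → point at 12; [13,14] uncovered → point at 14; [16,17] uncovered → point at 17.
Points: 3, 9, 12, 14, 17 (5 total).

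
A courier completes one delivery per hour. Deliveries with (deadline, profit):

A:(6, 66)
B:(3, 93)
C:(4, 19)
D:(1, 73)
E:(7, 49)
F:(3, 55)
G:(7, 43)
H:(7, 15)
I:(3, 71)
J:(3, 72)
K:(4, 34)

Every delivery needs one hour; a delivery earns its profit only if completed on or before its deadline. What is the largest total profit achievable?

By profit: B(d3,93), D(d1,73), J(d3,72), I(d3,71), A(d6,66), F(d3,55), E(d7,49), G(d7,43), K(d4,34), C(d4,19), H(d7,15)
B→slot 3; D→slot 1; J→slot 2; I skipped; A→slot 6; F skipped; E→slot 7; G→slot 5; K→slot 4; C skipped; H skipped.
Profit = 73 + 72 + 93 + 34 + 43 + 66 + 49 = 430

430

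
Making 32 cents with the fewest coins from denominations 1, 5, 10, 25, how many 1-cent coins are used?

32 − 1×25→7 − 1×5→2 − 2×1→0
Count of 1: 2

2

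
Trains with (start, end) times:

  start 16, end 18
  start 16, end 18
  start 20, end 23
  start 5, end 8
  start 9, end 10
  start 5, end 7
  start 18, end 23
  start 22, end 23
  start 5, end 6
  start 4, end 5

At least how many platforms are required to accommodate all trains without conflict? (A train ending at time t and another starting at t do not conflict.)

3

The answer is the maximum number of intervals overlapping at any instant.
starts: [4, 5, 5, 5, 9, 16, 16, 18, 20, 22]
ends:   [5, 6, 7, 8, 10, 18, 18, 23, 23, 23]
s4→1 e5→0 s5→1 s5→2 s5→3  — peak 3.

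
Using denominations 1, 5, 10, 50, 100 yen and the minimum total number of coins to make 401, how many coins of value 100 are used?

4

Use the largest denomination that fits, subtract, and repeat.
401 − 4×100→1 − 1×1→0
Count of 100: 4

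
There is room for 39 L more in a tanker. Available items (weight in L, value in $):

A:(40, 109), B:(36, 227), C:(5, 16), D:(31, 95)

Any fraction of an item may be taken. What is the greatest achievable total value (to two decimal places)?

Order: B (227/36=6.31) > C (16/5=3.20) > D (95/31=3.06) > A (109/40=2.73)
Fill: take B (36 @ 227) → take 3/5 of C → 9.60; 39/39 used.
Total value = 236.60

236.60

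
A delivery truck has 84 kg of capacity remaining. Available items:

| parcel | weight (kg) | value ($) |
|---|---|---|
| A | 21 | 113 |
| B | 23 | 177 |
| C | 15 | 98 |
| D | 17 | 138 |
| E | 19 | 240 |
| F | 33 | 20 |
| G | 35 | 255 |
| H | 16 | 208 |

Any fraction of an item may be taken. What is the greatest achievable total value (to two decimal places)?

828.57

Greedy by value/weight ratio, highest first.
Ratios (sorted): H 13.00, E 12.63, D 8.12, B 7.70, G 7.29, C 6.53, A 5.38, F 0.61
take H (16 @ 208); take E (19 @ 240); take D (17 @ 138); take B (23 @ 177); take 9/35 of G → 65.57. Capacity used 84/84.
Total value = 828.57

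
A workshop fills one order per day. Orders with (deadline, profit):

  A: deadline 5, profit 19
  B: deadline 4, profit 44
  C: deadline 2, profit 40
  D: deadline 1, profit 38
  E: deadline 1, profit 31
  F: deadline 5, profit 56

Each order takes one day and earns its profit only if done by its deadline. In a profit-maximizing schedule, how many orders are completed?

5

By profit: F(d5,56), B(d4,44), C(d2,40), D(d1,38), E(d1,31), A(d5,19)
F→slot 5; B→slot 4; C→slot 2; D→slot 1; E skipped; A→slot 3.
5 of 6 scheduled.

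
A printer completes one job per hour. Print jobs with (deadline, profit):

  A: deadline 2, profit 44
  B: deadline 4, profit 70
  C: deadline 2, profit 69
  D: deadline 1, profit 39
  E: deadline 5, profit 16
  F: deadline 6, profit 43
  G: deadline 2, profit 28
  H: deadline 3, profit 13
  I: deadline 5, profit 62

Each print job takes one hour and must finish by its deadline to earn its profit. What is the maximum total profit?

Take jobs in profit order; each goes to the latest open slot no later than its deadline.
By profit: B(d4,70), C(d2,69), I(d5,62), A(d2,44), F(d6,43), D(d1,39), G(d2,28), E(d5,16), H(d3,13)
B→slot 4; C→slot 2; I→slot 5; A→slot 1; F→slot 6; D skipped; G skipped; E→slot 3; H skipped.
Profit = 44 + 69 + 16 + 70 + 62 + 43 = 304

304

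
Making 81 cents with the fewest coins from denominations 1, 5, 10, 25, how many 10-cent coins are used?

Use the largest denomination that fits, subtract, and repeat.
81 = 3×25 + 1×5 + 1×1
Count of 10: 0

0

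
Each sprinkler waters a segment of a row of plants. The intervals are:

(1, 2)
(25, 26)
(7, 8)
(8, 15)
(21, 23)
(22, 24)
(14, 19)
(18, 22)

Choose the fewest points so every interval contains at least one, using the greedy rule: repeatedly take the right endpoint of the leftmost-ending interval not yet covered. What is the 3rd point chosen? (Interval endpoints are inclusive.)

19

Sorted: [1,2] [7,8] [8,15] [14,19] [18,22] [21,23] [22,24] [25,26]
{[1,2]} hit by 2; {[7,8],[8,15]} hit by 8; {[14,19],[18,22]} hit by 19; {[21,23],[22,24]} hit by 23; {[25,26]} hit by 26.
Points: 2, 8, 19, 23, 26 (5 total).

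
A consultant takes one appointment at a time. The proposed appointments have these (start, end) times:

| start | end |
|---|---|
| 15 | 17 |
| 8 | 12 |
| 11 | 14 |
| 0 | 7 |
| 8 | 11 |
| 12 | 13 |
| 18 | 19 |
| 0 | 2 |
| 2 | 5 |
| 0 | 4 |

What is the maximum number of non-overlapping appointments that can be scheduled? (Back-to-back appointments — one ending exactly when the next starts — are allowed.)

6

Sorted by end: (0,2)  (0,4)  (2,5)  (0,7)  (8,11)  (8,12)  (12,13)  (11,14)  (15,17)  (18,19)
take (0,2); skip (0,4); take (2,5); take (8,11); skip (8,12); take (12,13); take (15,17); take (18,19).
Selected 6 appointments.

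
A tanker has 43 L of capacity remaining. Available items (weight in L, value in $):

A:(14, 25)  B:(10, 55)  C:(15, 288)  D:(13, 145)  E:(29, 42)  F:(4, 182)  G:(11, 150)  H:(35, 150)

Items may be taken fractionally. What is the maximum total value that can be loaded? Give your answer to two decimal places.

765.00

Order: F (182/4=45.50) > C (288/15=19.20) > G (150/11=13.64) > D (145/13=11.15) > B (55/10=5.50) > H (150/35=4.29) > A (25/14=1.79) > E (42/29=1.45)
Fill: take F (4 @ 182) → take C (15 @ 288) → take G (11 @ 150) → take D (13 @ 145); 43/43 used.
Total value = 765.00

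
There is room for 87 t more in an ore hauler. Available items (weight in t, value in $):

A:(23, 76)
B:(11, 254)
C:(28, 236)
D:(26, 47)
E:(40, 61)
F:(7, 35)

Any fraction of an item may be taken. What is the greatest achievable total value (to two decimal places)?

Order: B (254/11=23.09) > C (236/28=8.43) > F (35/7=5.00) > A (76/23=3.30) > D (47/26=1.81) > E (61/40=1.52)
Fill: take B (11 @ 254) → take C (28 @ 236) → take F (7 @ 35) → take A (23 @ 76) → take 18/26 of D → 32.54; 87/87 used.
Total value = 633.54

633.54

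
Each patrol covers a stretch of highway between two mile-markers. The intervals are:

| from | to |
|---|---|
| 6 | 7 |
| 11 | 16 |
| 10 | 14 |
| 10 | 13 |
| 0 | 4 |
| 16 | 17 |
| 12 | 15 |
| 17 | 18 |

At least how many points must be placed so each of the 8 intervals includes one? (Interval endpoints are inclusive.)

Process intervals by earliest right end; each time one isn't hit yet, stab at its right endpoint.
By right end: [0,4]  [6,7]  [10,13]  [10,14]  [12,15]  [11,16]  [16,17]  [17,18]
[0,4] uncovered → point at 4; [6,7] uncovered → point at 7; [10,13] uncovered → point at 13; [16,17] uncovered → point at 17.
Points: 4, 7, 13, 17 (4 total).

4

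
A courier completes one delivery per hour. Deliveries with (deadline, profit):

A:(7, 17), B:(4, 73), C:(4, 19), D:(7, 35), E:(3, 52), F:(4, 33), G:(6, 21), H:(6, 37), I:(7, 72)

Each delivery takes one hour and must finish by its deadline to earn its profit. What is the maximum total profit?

Take jobs in profit order; each goes to the latest open slot no later than its deadline.
By profit: B(d4,73), I(d7,72), E(d3,52), H(d6,37), D(d7,35), F(d4,33), G(d6,21), C(d4,19), A(d7,17)
B→slot 4; I→slot 7; E→slot 3; H→slot 6; D→slot 5; F→slot 2; G→slot 1; C skipped; A skipped.
Profit = 21 + 33 + 52 + 73 + 35 + 37 + 72 = 323

323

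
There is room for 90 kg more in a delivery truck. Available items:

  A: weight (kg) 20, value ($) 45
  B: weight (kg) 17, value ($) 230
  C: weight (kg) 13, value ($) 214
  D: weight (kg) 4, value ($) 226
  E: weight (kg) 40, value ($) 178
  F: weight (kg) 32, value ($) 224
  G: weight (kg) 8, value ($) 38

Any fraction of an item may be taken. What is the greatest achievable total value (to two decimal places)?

Order: D (226/4=56.50) > C (214/13=16.46) > B (230/17=13.53) > F (224/32=7.00) > G (38/8=4.75) > E (178/40=4.45) > A (45/20=2.25)
Fill: take D (4 @ 226) → take C (13 @ 214) → take B (17 @ 230) → take F (32 @ 224) → take G (8 @ 38) → take 16/40 of E → 71.20; 90/90 used.
Total value = 1003.20

1003.20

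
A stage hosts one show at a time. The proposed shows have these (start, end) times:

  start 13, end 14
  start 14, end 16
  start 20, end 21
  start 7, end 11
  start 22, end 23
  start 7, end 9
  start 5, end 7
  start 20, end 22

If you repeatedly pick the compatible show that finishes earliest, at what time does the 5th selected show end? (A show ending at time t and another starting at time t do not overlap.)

21

By end time: (5,7), (7,9), (7,11), (13,14), (14,16), (20,21), (20,22), (22,23).
Pick (5,7); next start ≥ 7 → (7,9); next start ≥ 9 → (13,14); next start ≥ 14 → (14,16); next start ≥ 16 → (20,21); next start ≥ 21 → (22,23).
Selected: (5,7) (7,9) (13,14) (14,16) (20,21) (22,23)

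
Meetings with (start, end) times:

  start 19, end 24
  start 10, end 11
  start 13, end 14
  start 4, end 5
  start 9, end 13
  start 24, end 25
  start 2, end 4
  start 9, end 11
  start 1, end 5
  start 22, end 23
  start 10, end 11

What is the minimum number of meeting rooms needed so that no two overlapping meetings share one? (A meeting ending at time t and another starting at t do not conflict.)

Count concurrent intervals with a sweep; the peak is the room count.
Events (time:±→running): 1:+→1 2:+→2 4:-→1 4:+→2 5:-→1 5:-→0 9:+→1 9:+→2 10:+→3 10:+→4 … peak 4.

4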